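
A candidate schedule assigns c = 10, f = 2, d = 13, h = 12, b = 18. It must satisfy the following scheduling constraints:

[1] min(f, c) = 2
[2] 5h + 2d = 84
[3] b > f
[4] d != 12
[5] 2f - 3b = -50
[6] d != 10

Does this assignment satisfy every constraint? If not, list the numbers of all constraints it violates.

Constraint 2 is violated.

[1] min(2, 10) = 2 — holds.
[2] 5h + 2d = 5(12) + 2(13) = 86, not 84 — does not hold.
[3] b = 18, f = 2; 18 > 2 — holds.
[4] d = 13, and 13 ≠ 12 — holds.
[5] 2f - 3b = 2(2) - 3(18) = -50 — holds.
[6] d = 13, and 13 ≠ 10 — holds.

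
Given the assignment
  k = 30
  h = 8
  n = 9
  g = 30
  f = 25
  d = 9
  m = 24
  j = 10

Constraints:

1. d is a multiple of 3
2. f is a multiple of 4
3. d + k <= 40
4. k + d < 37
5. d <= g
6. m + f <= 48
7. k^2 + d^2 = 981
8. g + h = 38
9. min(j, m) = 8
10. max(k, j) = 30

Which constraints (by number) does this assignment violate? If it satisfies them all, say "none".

1. 9 / 3 = 3, so 3 divides 9 — holds.
2. 25 = 4*6 + 1, so 4 does not divide 25 — fails.
3. d + k = 9 + 30 = 39; 39 ≤ 40 — holds.
4. k + d = 30 + 9 = 39; 39 ≥ 37, bound 37 not met — fails.
5. d = 9, g = 30; 9 ≤ 30 — holds.
6. m + f = 24 + 25 = 49; 49 > 48, bound 48 not met — fails.
7. k^2 + d^2 = 30^2 + 9^2 = 900 + 81 = 981 — holds.
8. g + h = 30 + 8 = 38 — holds.
9. min(10, 24) = 10, not 8 — fails.
10. max(30, 10) = 30 — holds.

No — constraints 2, 4, 6, 9 are not satisfied.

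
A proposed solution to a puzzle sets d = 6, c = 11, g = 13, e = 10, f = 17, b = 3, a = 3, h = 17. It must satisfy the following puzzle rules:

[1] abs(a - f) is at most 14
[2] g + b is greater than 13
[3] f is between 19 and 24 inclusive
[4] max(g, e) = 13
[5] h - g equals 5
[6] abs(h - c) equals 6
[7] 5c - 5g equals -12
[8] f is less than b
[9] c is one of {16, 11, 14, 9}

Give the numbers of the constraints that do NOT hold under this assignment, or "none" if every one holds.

[1] abs(3 - 17) = 14; 14 ≤ 14  holds
[2] g + b = 13 + 3 = 16; 16 > 13  holds
[3] f = 17 is outside [19, 24]  fails
[4] max(13, 10) = 13  holds
[5] h - g = 17 - 13 = 4, not 5  fails
[6] abs(17 - 11) = 6  holds
[7] 5c - 5g = 5(11) - 5(13) = -10, not -12  fails
[8] f = 17, b = 3; 17 ≥ 3 (want <)  fails
[9] c = 11 is in {16, 11, 14, 9}  holds

Constraints 3, 5, 7, and 8 do not hold.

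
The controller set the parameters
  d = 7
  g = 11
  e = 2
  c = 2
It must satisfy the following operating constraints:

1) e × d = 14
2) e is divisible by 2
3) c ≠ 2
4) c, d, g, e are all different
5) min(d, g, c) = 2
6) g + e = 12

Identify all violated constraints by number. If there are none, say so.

Constraints 3, 4, and 6 are violated.

1) e × d = 2 × 7 = 14 — OK.
2) 2 / 2 = 1, so 2 divides 2 — OK.
3) c = 2, but 2 is required to differ — violated.
4) c = e = 2, not all different — violated.
5) min(7, 11, 2) = 2 — OK.
6) g + e = 11 + 2 = 13, not 12 — violated.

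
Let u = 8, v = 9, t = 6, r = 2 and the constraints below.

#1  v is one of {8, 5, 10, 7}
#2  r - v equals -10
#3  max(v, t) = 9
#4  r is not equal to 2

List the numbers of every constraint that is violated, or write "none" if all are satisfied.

#1 v = 9 is not in {8, 5, 10, 7} — does not hold.
#2 r - v = 2 - 9 = -7, not -10 — does not hold.
#3 max(9, 6) = 9 — holds.
#4 r = 2, but 2 is required to differ — does not hold.

The assignment fails constraints 1, 2, and 4.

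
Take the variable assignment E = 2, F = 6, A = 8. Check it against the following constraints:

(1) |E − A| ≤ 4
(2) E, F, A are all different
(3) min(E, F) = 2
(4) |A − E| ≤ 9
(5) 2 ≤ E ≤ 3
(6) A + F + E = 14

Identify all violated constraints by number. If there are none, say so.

(1) |2 − 8| = 6; 6 > 4, exceeds bound 4 — does not hold.
(2) values 2, 6, 8 are pairwise distinct — holds.
(3) min(2, 6) = 2 — holds.
(4) |8 − 2| = 6; 6 ≤ 9 — holds.
(5) E = 2 lies in [2, 3] — holds.
(6) A + F + E = 8 + 6 + 2 = 16, not 14 — does not hold.

The assignment fails constraints 1, 6.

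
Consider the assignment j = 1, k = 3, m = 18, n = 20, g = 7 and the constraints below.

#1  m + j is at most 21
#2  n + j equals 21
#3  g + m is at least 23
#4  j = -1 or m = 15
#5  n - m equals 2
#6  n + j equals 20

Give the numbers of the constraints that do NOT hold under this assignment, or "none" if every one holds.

#1 m + j = 18 + 1 = 19; 19 ≤ 21  holds
#2 n + j = 20 + 1 = 21  holds
#3 g + m = 7 + 18 = 25; 25 ≥ 23  holds
#4 j = 1 ≠ -1 and m = 18 ≠ 15; both disjuncts false  fails
#5 n - m = 20 - 18 = 2  holds
#6 n + j = 20 + 1 = 21, not 20  fails

Constraints 4 and 6 do not hold.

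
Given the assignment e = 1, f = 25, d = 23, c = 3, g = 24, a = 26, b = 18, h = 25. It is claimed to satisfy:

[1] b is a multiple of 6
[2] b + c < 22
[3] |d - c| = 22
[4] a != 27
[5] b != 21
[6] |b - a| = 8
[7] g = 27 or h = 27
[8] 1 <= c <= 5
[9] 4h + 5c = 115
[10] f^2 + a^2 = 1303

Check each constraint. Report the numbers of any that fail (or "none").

[1] 18 / 6 = 3, so 6 divides 18 — holds.
[2] b + c = 18 + 3 = 21; 21 < 22 — holds.
[3] |23 - 3| = 20, not 22 — fails.
[4] a = 26, and 26 ≠ 27 — holds.
[5] b = 18, and 18 ≠ 21 — holds.
[6] |18 - 26| = 8 — holds.
[7] g = 24 ≠ 27 and h = 25 ≠ 27; both disjuncts false — fails.
[8] c = 3 lies in [1, 5] — holds.
[9] 4h + 5c = 4(25) + 5(3) = 115 — holds.
[10] f^2 + a^2 = 25^2 + 26^2 = 625 + 676 = 1301, not 1303 — fails.

The assignment fails constraints 3, 7, and 10.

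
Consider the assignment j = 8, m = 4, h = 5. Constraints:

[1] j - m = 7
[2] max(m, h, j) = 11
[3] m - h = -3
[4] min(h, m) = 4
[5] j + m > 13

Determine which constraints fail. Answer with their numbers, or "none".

[1] j - m = 8 - 4 = 4, not 7 — violated.
[2] max(4, 5, 8) = 8, not 11 — violated.
[3] m - h = 4 - 5 = -1, not -3 — violated.
[4] min(5, 4) = 4 — OK.
[5] j + m = 8 + 4 = 12; 12 ≤ 13, bound 13 not met — violated.

No — constraints 1, 2, 3, and 5 are not satisfied.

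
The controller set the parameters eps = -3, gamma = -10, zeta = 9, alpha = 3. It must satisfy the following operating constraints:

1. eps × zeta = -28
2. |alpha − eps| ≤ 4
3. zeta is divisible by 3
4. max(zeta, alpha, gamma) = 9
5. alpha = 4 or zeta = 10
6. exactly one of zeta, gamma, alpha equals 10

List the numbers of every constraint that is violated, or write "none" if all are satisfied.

No — constraints 1, 2, 5, and 6 are not satisfied.

1. eps × zeta = -3 × 9 = -27, not -28 — violated.
2. |3 − (-3)| = 6; 6 > 4, exceeds bound 4 — violated.
3. 9 / 3 = 3, so 3 divides 9 — satisfied.
4. max(9, 3, -10) = 9 — satisfied.
5. alpha = 3 ≠ 4 and zeta = 9 ≠ 10; both disjuncts false — violated.
6. zeta=9, gamma=-10, alpha=3; 0 of them equal 10, not exactly one — violated.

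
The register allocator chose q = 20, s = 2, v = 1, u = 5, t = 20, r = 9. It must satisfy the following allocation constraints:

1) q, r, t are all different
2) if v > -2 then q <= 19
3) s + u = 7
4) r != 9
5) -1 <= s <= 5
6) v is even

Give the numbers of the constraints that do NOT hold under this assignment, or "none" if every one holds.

Constraints 1, 2, 4, and 6 are violated.

1) q = t = 20, not all different  ✘
2) v = 1 > -2, so we need q ≤ 19; but q = 20 > 19  ✘
3) s + u = 2 + 5 = 7  ✔
4) r = 9, but 9 is required to differ  ✘
5) s = 2 lies in [-1, 5]  ✔
6) v = 1 is odd  ✘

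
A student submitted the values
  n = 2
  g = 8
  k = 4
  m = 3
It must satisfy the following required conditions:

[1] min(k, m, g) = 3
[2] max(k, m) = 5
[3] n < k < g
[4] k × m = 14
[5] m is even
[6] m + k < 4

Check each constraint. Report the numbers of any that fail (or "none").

The assignment fails constraints 2, 4, 5, 6.

[1] min(4, 3, 8) = 3  OK
[2] max(4, 3) = 4, not 5  FAIL
[3] values 2 < 4 < 8  OK
[4] k × m = 4 × 3 = 12, not 14  FAIL
[5] m = 3 is odd  FAIL
[6] m + k = 3 + 4 = 7; 7 ≥ 4, bound 4 not met  FAIL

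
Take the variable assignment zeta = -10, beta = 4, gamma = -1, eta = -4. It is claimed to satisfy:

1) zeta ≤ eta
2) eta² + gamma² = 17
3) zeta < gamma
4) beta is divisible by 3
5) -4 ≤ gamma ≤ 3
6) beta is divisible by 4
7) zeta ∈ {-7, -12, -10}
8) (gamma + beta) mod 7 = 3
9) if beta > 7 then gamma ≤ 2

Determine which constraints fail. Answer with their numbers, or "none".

Constraint 4 is violated.

1) zeta = -10, eta = -4; -10 ≤ -4  ✔
2) eta² + gamma² = (-4)² + (-1)² = 16 + 1 = 17  ✔
3) zeta = -10, gamma = -1; -10 < -1  ✔
4) 4 = 3×1 + 1, so 3 does not divide 4  ✘
5) gamma = -1 lies in [-4, 3]  ✔
6) 4 / 4 = 1, so 4 divides 4  ✔
7) zeta = -10 is in {-7, -12, -10}  ✔
8) gamma + beta = 3; 3 mod 7 = 3  ✔
9) beta = 4, not > 7; antecedent false, conditional vacuously true  ✔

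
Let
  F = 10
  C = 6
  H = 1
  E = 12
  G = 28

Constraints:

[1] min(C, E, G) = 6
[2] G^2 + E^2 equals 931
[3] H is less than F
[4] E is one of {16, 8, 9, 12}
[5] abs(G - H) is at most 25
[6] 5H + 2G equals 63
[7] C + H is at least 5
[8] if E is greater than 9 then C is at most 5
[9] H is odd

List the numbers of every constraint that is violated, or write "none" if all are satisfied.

[1] min(6, 12, 28) = 6  yes
[2] G^2 + E^2 = 28^2 + 12^2 = 784 + 144 = 928, not 931  no
[3] H = 1, F = 10; 1 < 10  yes
[4] E = 12 is in {16, 8, 9, 12}  yes
[5] abs(28 - 1) = 27; 27 > 25, exceeds bound 25  no
[6] 5H + 2G = 5(1) + 2(28) = 61, not 63  no
[7] C + H = 6 + 1 = 7; 7 ≥ 5  yes
[8] E = 12 > 9, so we need C ≤ 5; but C = 6 > 5  no
[9] H = 1 is odd  yes

Violated: 2, 5, 6, and 8.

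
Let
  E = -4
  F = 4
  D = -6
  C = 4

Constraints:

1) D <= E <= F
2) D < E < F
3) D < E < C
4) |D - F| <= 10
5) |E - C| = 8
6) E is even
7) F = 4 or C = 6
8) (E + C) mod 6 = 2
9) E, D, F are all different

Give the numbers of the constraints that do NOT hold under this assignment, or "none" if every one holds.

1) values -6 <= -4 <= 4  OK
2) values -6 < -4 < 4  OK
3) values -6 < -4 < 4  OK
4) |-6 - 4| = 10; 10 ≤ 10  OK
5) |-4 - 4| = 8  OK
6) E = -4 is even  OK
7) F = 4 = 4 (first disjunct)  OK
8) E + C = 0; 0 mod 6 = 0, not 2  FAIL
9) values -4, -6, 4 are pairwise distinct  OK

Constraint 8 does not hold.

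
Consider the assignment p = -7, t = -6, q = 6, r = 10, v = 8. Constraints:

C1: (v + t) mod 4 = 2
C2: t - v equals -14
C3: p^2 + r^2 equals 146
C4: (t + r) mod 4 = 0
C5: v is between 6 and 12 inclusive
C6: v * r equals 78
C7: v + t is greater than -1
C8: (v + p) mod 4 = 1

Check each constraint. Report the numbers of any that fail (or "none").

C1: v + t = 2; 2 mod 4 = 2 — holds.
C2: t - v = -6 - 8 = -14 — holds.
C3: p^2 + r^2 = (-7)^2 + 10^2 = 49 + 100 = 149, not 146 — does not hold.
C4: t + r = 4; 4 mod 4 = 0 — holds.
C5: v = 8 lies in [6, 12] — holds.
C6: v * r = 8 * 10 = 80, not 78 — does not hold.
C7: v + t = 8 + (-6) = 2; 2 > -1 — holds.
C8: v + p = 1; 1 mod 4 = 1 — holds.

No — constraints 3 and 6 are not satisfied.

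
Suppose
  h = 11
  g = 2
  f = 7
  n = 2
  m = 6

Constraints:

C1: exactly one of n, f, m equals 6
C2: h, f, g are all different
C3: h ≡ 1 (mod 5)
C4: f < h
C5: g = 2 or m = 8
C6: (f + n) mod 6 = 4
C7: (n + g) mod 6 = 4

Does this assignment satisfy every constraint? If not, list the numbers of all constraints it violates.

C1: n=2, f=7, m=6; 1 of them equals 6  ✓
C2: values 11, 7, 2 are pairwise distinct  ✓
C3: 11 mod 5 = 1  ✓
C4: f = 7, h = 11; 7 < 11  ✓
C5: g = 2 = 2 (first disjunct)  ✓
C6: f + n = 9; 9 mod 6 = 3, not 4  ✗
C7: n + g = 4; 4 mod 6 = 4  ✓

The assignment fails constraint 6.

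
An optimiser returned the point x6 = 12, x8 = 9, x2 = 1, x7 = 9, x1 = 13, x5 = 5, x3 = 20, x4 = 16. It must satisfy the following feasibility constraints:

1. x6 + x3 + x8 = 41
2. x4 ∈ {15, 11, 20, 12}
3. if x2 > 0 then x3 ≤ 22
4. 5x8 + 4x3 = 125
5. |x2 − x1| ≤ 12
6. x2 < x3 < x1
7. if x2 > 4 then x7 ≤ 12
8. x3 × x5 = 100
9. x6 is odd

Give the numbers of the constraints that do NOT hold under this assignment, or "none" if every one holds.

No — constraints 2, 6, 9 are not satisfied.

1. x6 + x3 + x8 = 12 + 20 + 9 = 41  yes
2. x4 = 16 is not in {15, 11, 20, 12}  no
3. x2 = 1 > 0, so we need x3 ≤ 22; x3 = 20 ≤ 22  yes
4. 5x8 + 4x3 = 5(9) + 4(20) = 125  yes
5. |1 − 13| = 12; 12 ≤ 12  yes
6. values 1, 20, 13; x3 = 20 is not < x1 = 13  no
7. x2 = 1, not > 4; antecedent false, conditional vacuously true  yes
8. x3 × x5 = 20 × 5 = 100  yes
9. x6 = 12 is even  no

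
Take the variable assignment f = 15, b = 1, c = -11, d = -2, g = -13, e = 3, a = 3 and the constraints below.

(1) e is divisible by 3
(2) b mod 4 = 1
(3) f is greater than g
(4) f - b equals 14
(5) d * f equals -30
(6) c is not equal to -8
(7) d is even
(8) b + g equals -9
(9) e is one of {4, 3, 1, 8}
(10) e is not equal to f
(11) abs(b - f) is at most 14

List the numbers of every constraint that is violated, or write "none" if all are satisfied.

Constraint 8 does not hold.

(1) 3 / 3 = 1, so 3 divides 3 — satisfied.
(2) 1 mod 4 = 1 — satisfied.
(3) f = 15, g = -13; 15 > -13 — satisfied.
(4) f - b = 15 - 1 = 14 — satisfied.
(5) d * f = -2 * 15 = -30 — satisfied.
(6) c = -11, and -11 ≠ -8 — satisfied.
(7) d = -2 is even — satisfied.
(8) b + g = 1 + (-13) = -12, not -9 — violated.
(9) e = 3 is in {4, 3, 1, 8} — satisfied.
(10) e = 3, f = 15; distinct — satisfied.
(11) abs(1 - 15) = 14; 14 ≤ 14 — satisfied.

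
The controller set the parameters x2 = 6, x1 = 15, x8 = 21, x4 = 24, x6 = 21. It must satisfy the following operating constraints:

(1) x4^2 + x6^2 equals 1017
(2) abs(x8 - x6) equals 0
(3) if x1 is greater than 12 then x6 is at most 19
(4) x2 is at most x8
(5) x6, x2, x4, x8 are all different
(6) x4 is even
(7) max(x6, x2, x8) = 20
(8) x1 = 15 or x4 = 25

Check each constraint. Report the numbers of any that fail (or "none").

No — constraints 3, 5, and 7 are not satisfied.

(1) x4^2 + x6^2 = 24^2 + 21^2 = 576 + 441 = 1017 — holds.
(2) abs(21 - 21) = 0 — holds.
(3) x1 = 15 > 12, so we need x6 ≤ 19; but x6 = 21 > 19 — does not hold.
(4) x2 = 6, x8 = 21; 6 ≤ 21 — holds.
(5) x6 = x8 = 21, not all different — does not hold.
(6) x4 = 24 is even — holds.
(7) max(21, 6, 21) = 21, not 20 — does not hold.
(8) x1 = 15 = 15 (first disjunct) — holds.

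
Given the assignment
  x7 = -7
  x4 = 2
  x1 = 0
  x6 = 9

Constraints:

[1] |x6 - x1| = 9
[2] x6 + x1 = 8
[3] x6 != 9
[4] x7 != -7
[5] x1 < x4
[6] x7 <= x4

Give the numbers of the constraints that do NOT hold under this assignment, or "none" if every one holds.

Constraints 2, 3, and 4 do not hold.

[1] |9 - 0| = 9  OK
[2] x6 + x1 = 9 + 0 = 9, not 8  FAIL
[3] x6 = 9, but 9 is required to differ  FAIL
[4] x7 = -7, but -7 is required to differ  FAIL
[5] x1 = 0, x4 = 2; 0 < 2  OK
[6] x7 = -7, x4 = 2; -7 ≤ 2  OK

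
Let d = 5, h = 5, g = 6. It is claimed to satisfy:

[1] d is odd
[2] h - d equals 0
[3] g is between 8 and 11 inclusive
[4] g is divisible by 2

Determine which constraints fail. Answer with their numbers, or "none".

[1] d = 5 is odd  yes
[2] h - d = 5 - 5 = 0  yes
[3] g = 6 is outside [8, 11]  no
[4] 6 / 2 = 3, so 2 divides 6  yes

No — constraint 3 is not satisfied.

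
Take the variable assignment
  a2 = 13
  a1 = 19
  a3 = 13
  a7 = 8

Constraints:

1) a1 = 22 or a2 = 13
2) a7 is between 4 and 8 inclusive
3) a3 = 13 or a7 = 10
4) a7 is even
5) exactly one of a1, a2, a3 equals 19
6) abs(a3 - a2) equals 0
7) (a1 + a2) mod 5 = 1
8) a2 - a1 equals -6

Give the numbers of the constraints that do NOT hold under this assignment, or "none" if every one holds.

1) a1 = 19 ≠ 22, but a2 = 13 = 13 (second disjunct)  OK
2) a7 = 8 lies in [4, 8]  OK
3) a3 = 13 = 13 (first disjunct)  OK
4) a7 = 8 is even  OK
5) a1=19, a2=13, a3=13; 1 of them equals 19  OK
6) abs(13 - 13) = 0  OK
7) a1 + a2 = 32; 32 mod 5 = 2, not 1  FAIL
8) a2 - a1 = 13 - 19 = -6  OK

No — constraint 7 is not satisfied.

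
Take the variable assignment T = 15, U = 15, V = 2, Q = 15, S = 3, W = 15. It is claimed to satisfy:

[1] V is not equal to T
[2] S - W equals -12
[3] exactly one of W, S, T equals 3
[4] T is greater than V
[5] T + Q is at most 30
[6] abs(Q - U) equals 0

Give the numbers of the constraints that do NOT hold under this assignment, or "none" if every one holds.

No violations.

[1] V = 2, T = 15; distinct  ✔
[2] S - W = 3 - 15 = -12  ✔
[3] W=15, S=3, T=15; 1 of them equals 3  ✔
[4] T = 15, V = 2; 15 > 2  ✔
[5] T + Q = 15 + 15 = 30; 30 ≤ 30  ✔
[6] abs(15 - 15) = 0  ✔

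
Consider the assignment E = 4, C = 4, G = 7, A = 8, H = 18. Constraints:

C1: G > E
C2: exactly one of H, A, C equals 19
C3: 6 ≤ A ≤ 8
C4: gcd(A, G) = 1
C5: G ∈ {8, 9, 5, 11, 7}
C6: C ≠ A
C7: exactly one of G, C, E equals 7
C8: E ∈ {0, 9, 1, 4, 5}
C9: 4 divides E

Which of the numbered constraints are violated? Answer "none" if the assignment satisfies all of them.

C1: G = 7, E = 4; 7 > 4 — holds.
C2: H=18, A=8, C=4; 0 of them equal 19, not exactly one — fails.
C3: A = 8 lies in [6, 8] — holds.
C4: gcd(8, 7) = 1 — holds.
C5: G = 7 is in {8, 9, 5, 11, 7} — holds.
C6: C = 4, A = 8; distinct — holds.
C7: G=7, C=4, E=4; 1 of them equals 7 — holds.
C8: E = 4 is in {0, 9, 1, 4, 5} — holds.
C9: 4 / 4 = 1, so 4 divides 4 — holds.

No — constraint 2 is not satisfied.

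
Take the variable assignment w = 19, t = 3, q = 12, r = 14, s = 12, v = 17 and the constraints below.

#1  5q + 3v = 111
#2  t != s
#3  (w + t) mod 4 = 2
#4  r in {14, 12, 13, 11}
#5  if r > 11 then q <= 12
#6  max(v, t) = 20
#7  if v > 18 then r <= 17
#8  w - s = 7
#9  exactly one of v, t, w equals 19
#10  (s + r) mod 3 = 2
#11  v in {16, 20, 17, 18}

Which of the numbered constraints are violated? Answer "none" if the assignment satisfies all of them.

#1 5q + 3v = 5(12) + 3(17) = 111 — satisfied.
#2 t = 3, s = 12; distinct — satisfied.
#3 w + t = 22; 22 mod 4 = 2 — satisfied.
#4 r = 14 is in {14, 12, 13, 11} — satisfied.
#5 r = 14 > 11, so we need q ≤ 12; q = 12 ≤ 12 — satisfied.
#6 max(17, 3) = 17, not 20 — violated.
#7 v = 17, not > 18; antecedent false, conditional vacuously true — satisfied.
#8 w - s = 19 - 12 = 7 — satisfied.
#9 v=17, t=3, w=19; 1 of them equals 19 — satisfied.
#10 s + r = 26; 26 mod 3 = 2 — satisfied.
#11 v = 17 is in {16, 20, 17, 18} — satisfied.

Constraint 6 does not hold.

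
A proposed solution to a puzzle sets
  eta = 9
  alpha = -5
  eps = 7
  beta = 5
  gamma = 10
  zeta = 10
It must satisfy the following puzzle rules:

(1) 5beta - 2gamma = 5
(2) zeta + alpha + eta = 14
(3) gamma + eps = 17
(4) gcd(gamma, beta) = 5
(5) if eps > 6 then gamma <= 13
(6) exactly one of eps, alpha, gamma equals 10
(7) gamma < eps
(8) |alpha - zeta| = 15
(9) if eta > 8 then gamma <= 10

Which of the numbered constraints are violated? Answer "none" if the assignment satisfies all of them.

The assignment fails constraint 7.

(1) 5beta - 2gamma = 5(5) - 2(10) = 5 — satisfied.
(2) zeta + alpha + eta = 10 + (-5) + 9 = 14 — satisfied.
(3) gamma + eps = 10 + 7 = 17 — satisfied.
(4) gcd(10, 5) = 5 — satisfied.
(5) eps = 7 > 6, so we need gamma ≤ 13; gamma = 10 ≤ 13 — satisfied.
(6) eps=7, alpha=-5, gamma=10; 1 of them equals 10 — satisfied.
(7) gamma = 10, eps = 7; 10 ≥ 7 (want <) — violated.
(8) |-5 - 10| = 15 — satisfied.
(9) eta = 9 > 8, so we need gamma ≤ 10; gamma = 10 ≤ 10 — satisfied.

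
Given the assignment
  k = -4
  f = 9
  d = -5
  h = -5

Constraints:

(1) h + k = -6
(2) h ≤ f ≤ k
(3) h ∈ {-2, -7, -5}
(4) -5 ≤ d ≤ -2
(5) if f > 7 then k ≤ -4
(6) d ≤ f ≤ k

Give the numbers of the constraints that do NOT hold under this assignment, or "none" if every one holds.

Constraints 1, 2, and 6 are violated.

(1) h + k = -5 + (-4) = -9, not -6  fails
(2) values -5, 9, -4; f = 9 is not ≤ k = -4  fails
(3) h = -5 is in {-2, -7, -5}  holds
(4) d = -5 lies in [-5, -2]  holds
(5) f = 9 > 7, so we need k ≤ -4; k = -4 ≤ -4  holds
(6) values -5, 9, -4; f = 9 is not ≤ k = -4  fails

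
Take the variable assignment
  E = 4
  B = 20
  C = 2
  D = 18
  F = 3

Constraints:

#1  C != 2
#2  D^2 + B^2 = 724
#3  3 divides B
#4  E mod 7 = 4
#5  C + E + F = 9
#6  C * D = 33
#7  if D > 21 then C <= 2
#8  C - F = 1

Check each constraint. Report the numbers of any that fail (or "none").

#1 C = 2, but 2 is required to differ  fails
#2 D^2 + B^2 = 18^2 + 20^2 = 324 + 400 = 724  holds
#3 20 = 3*6 + 2, so 3 does not divide 20  fails
#4 4 mod 7 = 4  holds
#5 C + E + F = 2 + 4 + 3 = 9  holds
#6 C * D = 2 * 18 = 36, not 33  fails
#7 D = 18, not > 21; antecedent false, conditional vacuously true  holds
#8 C - F = 2 - 3 = -1, not 1  fails

The assignment fails constraints 1, 3, 6, 8.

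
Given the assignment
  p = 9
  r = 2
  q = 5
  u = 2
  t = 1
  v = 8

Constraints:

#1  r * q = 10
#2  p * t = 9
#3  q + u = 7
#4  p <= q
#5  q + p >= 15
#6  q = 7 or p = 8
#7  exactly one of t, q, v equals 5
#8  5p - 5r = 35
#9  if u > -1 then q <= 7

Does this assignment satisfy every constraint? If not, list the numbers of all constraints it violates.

The assignment fails constraints 4, 5, and 6.

#1 r * q = 2 * 5 = 10  yes
#2 p * t = 9 * 1 = 9  yes
#3 q + u = 5 + 2 = 7  yes
#4 p = 9, q = 5; 9 > 5 (want ≤)  no
#5 q + p = 5 + 9 = 14; 14 < 15, bound 15 not met  no
#6 q = 5 ≠ 7 and p = 9 ≠ 8; both disjuncts false  no
#7 t=1, q=5, v=8; 1 of them equals 5  yes
#8 5p - 5r = 5(9) - 5(2) = 35  yes
#9 u = 2 > -1, so we need q ≤ 7; q = 5 ≤ 7  yes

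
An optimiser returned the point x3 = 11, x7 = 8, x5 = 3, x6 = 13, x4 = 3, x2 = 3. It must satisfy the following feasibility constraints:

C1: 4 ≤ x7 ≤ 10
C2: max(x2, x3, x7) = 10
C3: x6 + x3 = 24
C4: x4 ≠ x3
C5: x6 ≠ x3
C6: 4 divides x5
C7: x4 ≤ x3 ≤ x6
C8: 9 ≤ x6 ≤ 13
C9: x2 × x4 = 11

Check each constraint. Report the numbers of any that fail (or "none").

C1: x7 = 8 lies in [4, 10]  OK
C2: max(3, 11, 8) = 11, not 10  FAIL
C3: x6 + x3 = 13 + 11 = 24  OK
C4: x4 = 3, x3 = 11; distinct  OK
C5: x6 = 13, x3 = 11; distinct  OK
C6: 3 = 4×0 + 3, so 4 does not divide 3  FAIL
C7: values 3 ≤ 11 ≤ 13  OK
C8: x6 = 13 lies in [9, 13]  OK
C9: x2 × x4 = 3 × 3 = 9, not 11  FAIL

The assignment fails constraints 2, 6, 9.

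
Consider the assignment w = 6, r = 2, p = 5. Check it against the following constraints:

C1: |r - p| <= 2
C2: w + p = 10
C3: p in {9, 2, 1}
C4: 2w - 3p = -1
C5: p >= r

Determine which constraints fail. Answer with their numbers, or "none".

The assignment fails constraints 1, 2, 3, 4.

C1: |2 - 5| = 3; 3 > 2, exceeds bound 2  fails
C2: w + p = 6 + 5 = 11, not 10  fails
C3: p = 5 is not in {9, 2, 1}  fails
C4: 2w - 3p = 2(6) - 3(5) = -3, not -1  fails
C5: p = 5, r = 2; 5 ≥ 2  holds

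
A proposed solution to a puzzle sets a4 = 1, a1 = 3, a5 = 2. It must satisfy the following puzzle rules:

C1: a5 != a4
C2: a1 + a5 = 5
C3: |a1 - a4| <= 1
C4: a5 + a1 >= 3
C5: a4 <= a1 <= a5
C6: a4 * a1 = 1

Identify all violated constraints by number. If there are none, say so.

C1: a5 = 2, a4 = 1; distinct — holds.
C2: a1 + a5 = 3 + 2 = 5 — holds.
C3: |3 - 1| = 2; 2 > 1, exceeds bound 1 — does not hold.
C4: a5 + a1 = 2 + 3 = 5; 5 ≥ 3 — holds.
C5: values 1, 3, 2; a1 = 3 is not <= a5 = 2 — does not hold.
C6: a4 * a1 = 1 * 3 = 3, not 1 — does not hold.

Constraints 3, 5, and 6 do not hold.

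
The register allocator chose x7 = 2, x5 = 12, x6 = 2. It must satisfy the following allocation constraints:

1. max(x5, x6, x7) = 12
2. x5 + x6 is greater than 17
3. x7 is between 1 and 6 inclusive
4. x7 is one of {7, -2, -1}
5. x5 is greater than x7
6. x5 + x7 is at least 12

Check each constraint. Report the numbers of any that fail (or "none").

1. max(12, 2, 2) = 12 — OK.
2. x5 + x6 = 12 + 2 = 14; 14 ≤ 17, bound 17 not met — violated.
3. x7 = 2 lies in [1, 6] — OK.
4. x7 = 2 is not in {7, -2, -1} — violated.
5. x5 = 12, x7 = 2; 12 > 2 — OK.
6. x5 + x7 = 12 + 2 = 14; 14 ≥ 12 — OK.

The assignment fails constraints 2 and 4.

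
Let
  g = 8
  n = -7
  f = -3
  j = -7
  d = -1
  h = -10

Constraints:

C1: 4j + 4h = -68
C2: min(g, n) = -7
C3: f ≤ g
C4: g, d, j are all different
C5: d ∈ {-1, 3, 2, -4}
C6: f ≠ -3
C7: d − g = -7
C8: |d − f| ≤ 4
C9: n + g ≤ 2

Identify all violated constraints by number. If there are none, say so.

The assignment fails constraints 6 and 7.

C1: 4j + 4h = 4(-7) + 4(-10) = -68 — holds.
C2: min(8, -7) = -7 — holds.
C3: f = -3, g = 8; -3 ≤ 8 — holds.
C4: values 8, -1, -7 are pairwise distinct — holds.
C5: d = -1 is in {-1, 3, 2, -4} — holds.
C6: f = -3, but -3 is required to differ — fails.
C7: d − g = -1 − 8 = -9, not -7 — fails.
C8: |-1 − (-3)| = 2; 2 ≤ 4 — holds.
C9: n + g = -7 + 8 = 1; 1 ≤ 2 — holds.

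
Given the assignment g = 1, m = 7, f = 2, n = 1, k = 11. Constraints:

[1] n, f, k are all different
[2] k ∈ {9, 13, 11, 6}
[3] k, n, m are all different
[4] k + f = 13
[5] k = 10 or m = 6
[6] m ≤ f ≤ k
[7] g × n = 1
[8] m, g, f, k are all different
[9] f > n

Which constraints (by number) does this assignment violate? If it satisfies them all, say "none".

No — constraints 5 and 6 are not satisfied.

[1] values 1, 2, 11 are pairwise distinct — holds.
[2] k = 11 is in {9, 13, 11, 6} — holds.
[3] values 11, 1, 7 are pairwise distinct — holds.
[4] k + f = 11 + 2 = 13 — holds.
[5] k = 11 ≠ 10 and m = 7 ≠ 6; both disjuncts false — fails.
[6] values 7, 2, 11; m = 7 is not ≤ f = 2 — fails.
[7] g × n = 1 × 1 = 1 — holds.
[8] values 7, 1, 2, 11 are pairwise distinct — holds.
[9] f = 2, n = 1; 2 > 1 — holds.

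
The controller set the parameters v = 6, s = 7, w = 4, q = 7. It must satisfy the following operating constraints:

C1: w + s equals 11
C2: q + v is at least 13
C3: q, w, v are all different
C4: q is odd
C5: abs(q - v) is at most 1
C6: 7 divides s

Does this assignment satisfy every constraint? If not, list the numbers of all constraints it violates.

C1: w + s = 4 + 7 = 11 — satisfied.
C2: q + v = 7 + 6 = 13; 13 ≥ 13 — satisfied.
C3: values 7, 4, 6 are pairwise distinct — satisfied.
C4: q = 7 is odd — satisfied.
C5: abs(7 - 6) = 1; 1 ≤ 1 — satisfied.
C6: 7 / 7 = 1, so 7 divides 7 — satisfied.

The assignment satisfies every constraint.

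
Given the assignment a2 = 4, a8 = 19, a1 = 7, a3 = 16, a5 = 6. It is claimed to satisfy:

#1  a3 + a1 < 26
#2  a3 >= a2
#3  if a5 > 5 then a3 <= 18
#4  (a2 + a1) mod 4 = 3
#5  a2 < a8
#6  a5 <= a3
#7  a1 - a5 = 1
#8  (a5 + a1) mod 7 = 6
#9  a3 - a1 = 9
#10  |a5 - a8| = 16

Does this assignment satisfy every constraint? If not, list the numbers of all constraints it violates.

#1 a3 + a1 = 16 + 7 = 23; 23 < 26 — OK.
#2 a3 = 16, a2 = 4; 16 ≥ 4 — OK.
#3 a5 = 6 > 5, so we need a3 ≤ 18; a3 = 16 ≤ 18 — OK.
#4 a2 + a1 = 11; 11 mod 4 = 3 — OK.
#5 a2 = 4, a8 = 19; 4 < 19 — OK.
#6 a5 = 6, a3 = 16; 6 ≤ 16 — OK.
#7 a1 - a5 = 7 - 6 = 1 — OK.
#8 a5 + a1 = 13; 13 mod 7 = 6 — OK.
#9 a3 - a1 = 16 - 7 = 9 — OK.
#10 |6 - 19| = 13, not 16 — violated.

Constraint 10 is violated.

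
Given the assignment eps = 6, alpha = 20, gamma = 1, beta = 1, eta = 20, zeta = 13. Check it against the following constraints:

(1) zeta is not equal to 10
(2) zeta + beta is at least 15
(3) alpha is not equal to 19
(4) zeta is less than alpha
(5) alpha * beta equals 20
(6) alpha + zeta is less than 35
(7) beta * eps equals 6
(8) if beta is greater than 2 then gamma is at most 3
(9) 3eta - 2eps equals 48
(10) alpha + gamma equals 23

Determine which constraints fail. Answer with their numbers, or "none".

(1) zeta = 13, and 13 ≠ 10  yes
(2) zeta + beta = 13 + 1 = 14; 14 < 15, bound 15 not met  no
(3) alpha = 20, and 20 ≠ 19  yes
(4) zeta = 13, alpha = 20; 13 < 20  yes
(5) alpha * beta = 20 * 1 = 20  yes
(6) alpha + zeta = 20 + 13 = 33; 33 < 35  yes
(7) beta * eps = 1 * 6 = 6  yes
(8) beta = 1, not > 2; antecedent false, conditional vacuously true  yes
(9) 3eta - 2eps = 3(20) - 2(6) = 48  yes
(10) alpha + gamma = 20 + 1 = 21, not 23  no

The assignment fails constraints 2 and 10.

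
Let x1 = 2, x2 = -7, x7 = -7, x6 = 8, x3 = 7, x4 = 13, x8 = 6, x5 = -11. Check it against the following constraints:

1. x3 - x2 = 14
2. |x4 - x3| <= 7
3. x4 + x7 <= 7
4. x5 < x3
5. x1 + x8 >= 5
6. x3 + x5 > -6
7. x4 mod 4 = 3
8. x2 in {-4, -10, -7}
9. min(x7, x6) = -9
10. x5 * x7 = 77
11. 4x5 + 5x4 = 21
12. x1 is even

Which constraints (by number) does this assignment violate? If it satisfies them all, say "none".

1. x3 - x2 = 7 - (-7) = 14 — satisfied.
2. |13 - 7| = 6; 6 ≤ 7 — satisfied.
3. x4 + x7 = 13 + (-7) = 6; 6 ≤ 7 — satisfied.
4. x5 = -11, x3 = 7; -11 < 7 — satisfied.
5. x1 + x8 = 2 + 6 = 8; 8 ≥ 5 — satisfied.
6. x3 + x5 = 7 + (-11) = -4; -4 > -6 — satisfied.
7. 13 mod 4 = 1, not 3 — violated.
8. x2 = -7 is in {-4, -10, -7} — satisfied.
9. min(-7, 8) = -7, not -9 — violated.
10. x5 * x7 = -11 * (-7) = 77 — satisfied.
11. 4x5 + 5x4 = 4(-11) + 5(13) = 21 — satisfied.
12. x1 = 2 is even — satisfied.

Violated: 7 and 9.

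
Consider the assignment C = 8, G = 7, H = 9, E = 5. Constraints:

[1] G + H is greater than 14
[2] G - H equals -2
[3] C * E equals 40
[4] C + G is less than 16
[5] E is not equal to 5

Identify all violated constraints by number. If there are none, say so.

Constraint 5 does not hold.

[1] G + H = 7 + 9 = 16; 16 > 14 — holds.
[2] G - H = 7 - 9 = -2 — holds.
[3] C * E = 8 * 5 = 40 — holds.
[4] C + G = 8 + 7 = 15; 15 < 16 — holds.
[5] E = 5, but 5 is required to differ — does not hold.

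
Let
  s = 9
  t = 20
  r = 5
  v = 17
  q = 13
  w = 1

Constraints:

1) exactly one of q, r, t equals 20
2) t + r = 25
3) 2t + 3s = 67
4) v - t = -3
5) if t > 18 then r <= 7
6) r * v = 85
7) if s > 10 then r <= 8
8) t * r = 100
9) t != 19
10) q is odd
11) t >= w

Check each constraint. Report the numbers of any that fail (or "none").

1) q=13, r=5, t=20; 1 of them equals 20 — holds.
2) t + r = 20 + 5 = 25 — holds.
3) 2t + 3s = 2(20) + 3(9) = 67 — holds.
4) v - t = 17 - 20 = -3 — holds.
5) t = 20 > 18, so we need r ≤ 7; r = 5 ≤ 7 — holds.
6) r * v = 5 * 17 = 85 — holds.
7) s = 9, not > 10; antecedent false, conditional vacuously true — holds.
8) t * r = 20 * 5 = 100 — holds.
9) t = 20, and 20 ≠ 19 — holds.
10) q = 13 is odd — holds.
11) t = 20, w = 1; 20 ≥ 1 — holds.

All constraints are satisfied.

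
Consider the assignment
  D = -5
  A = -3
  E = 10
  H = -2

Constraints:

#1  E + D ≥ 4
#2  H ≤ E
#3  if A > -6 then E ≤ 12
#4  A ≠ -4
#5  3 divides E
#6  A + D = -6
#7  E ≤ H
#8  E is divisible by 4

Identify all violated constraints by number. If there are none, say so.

#1 E + D = 10 + (-5) = 5; 5 ≥ 4  yes
#2 H = -2, E = 10; -2 ≤ 10  yes
#3 A = -3 > -6, so we need E ≤ 12; E = 10 ≤ 12  yes
#4 A = -3, and -3 ≠ -4  yes
#5 10 = 3×3 + 1, so 3 does not divide 10  no
#6 A + D = -3 + (-5) = -8, not -6  no
#7 E = 10, H = -2; 10 > -2 (want ≤)  no
#8 10 = 4×2 + 2, so 4 does not divide 10  no

No — constraints 5, 6, 7, and 8 are not satisfied.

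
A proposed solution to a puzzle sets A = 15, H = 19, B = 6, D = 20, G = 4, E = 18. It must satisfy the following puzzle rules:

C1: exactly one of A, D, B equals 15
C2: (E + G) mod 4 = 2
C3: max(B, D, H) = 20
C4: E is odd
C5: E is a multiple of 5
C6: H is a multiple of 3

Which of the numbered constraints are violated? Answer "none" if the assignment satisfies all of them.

C1: A=15, D=20, B=6; 1 of them equals 15  true
C2: E + G = 22; 22 mod 4 = 2  true
C3: max(6, 20, 19) = 20  true
C4: E = 18 is even  false
C5: 18 = 5*3 + 3, so 5 does not divide 18  false
C6: 19 = 3*6 + 1, so 3 does not divide 19  false

Violated: 4, 5, and 6.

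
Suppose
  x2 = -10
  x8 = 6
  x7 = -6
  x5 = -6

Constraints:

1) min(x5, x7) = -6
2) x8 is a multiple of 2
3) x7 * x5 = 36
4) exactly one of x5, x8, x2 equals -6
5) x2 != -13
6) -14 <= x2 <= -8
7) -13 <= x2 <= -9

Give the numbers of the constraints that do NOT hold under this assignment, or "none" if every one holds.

Yes — all constraints hold.

1) min(-6, -6) = -6  ✔
2) 6 / 2 = 3, so 2 divides 6  ✔
3) x7 * x5 = -6 * (-6) = 36  ✔
4) x5=-6, x8=6, x2=-10; 1 of them equals -6  ✔
5) x2 = -10, and -10 ≠ -13  ✔
6) x2 = -10 lies in [-14, -8]  ✔
7) x2 = -10 lies in [-13, -9]  ✔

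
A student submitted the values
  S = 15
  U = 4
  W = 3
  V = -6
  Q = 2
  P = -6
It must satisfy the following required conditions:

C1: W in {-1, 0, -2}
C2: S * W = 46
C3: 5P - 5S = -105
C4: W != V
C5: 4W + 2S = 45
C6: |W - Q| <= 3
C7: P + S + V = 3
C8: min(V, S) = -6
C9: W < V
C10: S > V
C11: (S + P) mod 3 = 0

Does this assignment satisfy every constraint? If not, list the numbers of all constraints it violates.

C1: W = 3 is not in {-1, 0, -2} — violated.
C2: S * W = 15 * 3 = 45, not 46 — violated.
C3: 5P - 5S = 5(-6) - 5(15) = -105 — OK.
C4: W = 3, V = -6; distinct — OK.
C5: 4W + 2S = 4(3) + 2(15) = 42, not 45 — violated.
C6: |3 - 2| = 1; 1 ≤ 3 — OK.
C7: P + S + V = -6 + 15 + (-6) = 3 — OK.
C8: min(-6, 15) = -6 — OK.
C9: W = 3, V = -6; 3 ≥ -6 (want <) — violated.
C10: S = 15, V = -6; 15 > -6 — OK.
C11: S + P = 9; 9 mod 3 = 0 — OK.

Violated: 1, 2, 5, 9.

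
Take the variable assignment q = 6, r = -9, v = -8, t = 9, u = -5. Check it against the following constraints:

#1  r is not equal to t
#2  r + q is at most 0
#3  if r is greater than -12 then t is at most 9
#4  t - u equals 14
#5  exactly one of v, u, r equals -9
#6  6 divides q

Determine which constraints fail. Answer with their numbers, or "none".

None — every constraint holds.

#1 r = -9, t = 9; distinct  ✔
#2 r + q = -9 + 6 = -3; -3 ≤ 0  ✔
#3 r = -9 > -12, so we need t ≤ 9; t = 9 ≤ 9  ✔
#4 t - u = 9 - (-5) = 14  ✔
#5 v=-8, u=-5, r=-9; 1 of them equals -9  ✔
#6 6 / 6 = 1, so 6 divides 6  ✔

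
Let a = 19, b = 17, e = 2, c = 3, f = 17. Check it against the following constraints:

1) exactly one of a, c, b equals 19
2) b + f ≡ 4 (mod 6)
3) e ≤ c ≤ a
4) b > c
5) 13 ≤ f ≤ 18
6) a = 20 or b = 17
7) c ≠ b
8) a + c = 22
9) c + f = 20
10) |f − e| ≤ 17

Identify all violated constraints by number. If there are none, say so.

No violations.

1) a=19, c=3, b=17; 1 of them equals 19  true
2) b + f = 34; 34 mod 6 = 4  true
3) values 2 ≤ 3 ≤ 19  true
4) b = 17, c = 3; 17 > 3  true
5) f = 17 lies in [13, 18]  true
6) a = 19 ≠ 20, but b = 17 = 17 (second disjunct)  true
7) c = 3, b = 17; distinct  true
8) a + c = 19 + 3 = 22  true
9) c + f = 3 + 17 = 20  true
10) |17 − 2| = 15; 15 ≤ 17  true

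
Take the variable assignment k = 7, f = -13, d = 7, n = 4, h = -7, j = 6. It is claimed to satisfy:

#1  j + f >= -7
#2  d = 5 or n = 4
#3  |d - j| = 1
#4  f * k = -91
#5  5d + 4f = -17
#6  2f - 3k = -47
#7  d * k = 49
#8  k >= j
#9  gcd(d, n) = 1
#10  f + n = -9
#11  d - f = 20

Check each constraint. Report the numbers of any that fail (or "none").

The assignment satisfies every constraint.

#1 j + f = 6 + (-13) = -7; -7 ≥ -7 — holds.
#2 d = 7 ≠ 5, but n = 4 = 4 (second disjunct) — holds.
#3 |7 - 6| = 1 — holds.
#4 f * k = -13 * 7 = -91 — holds.
#5 5d + 4f = 5(7) + 4(-13) = -17 — holds.
#6 2f - 3k = 2(-13) - 3(7) = -47 — holds.
#7 d * k = 7 * 7 = 49 — holds.
#8 k = 7, j = 6; 7 ≥ 6 — holds.
#9 gcd(7, 4) = 1 — holds.
#10 f + n = -13 + 4 = -9 — holds.
#11 d - f = 7 - (-13) = 20 — holds.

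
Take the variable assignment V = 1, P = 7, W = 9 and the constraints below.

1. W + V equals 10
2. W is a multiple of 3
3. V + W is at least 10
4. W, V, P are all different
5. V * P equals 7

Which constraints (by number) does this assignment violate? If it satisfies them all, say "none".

1. W + V = 9 + 1 = 10 — OK.
2. 9 / 3 = 3, so 3 divides 9 — OK.
3. V + W = 1 + 9 = 10; 10 ≥ 10 — OK.
4. values 9, 1, 7 are pairwise distinct — OK.
5. V * P = 1 * 7 = 7 — OK.

All constraints are satisfied.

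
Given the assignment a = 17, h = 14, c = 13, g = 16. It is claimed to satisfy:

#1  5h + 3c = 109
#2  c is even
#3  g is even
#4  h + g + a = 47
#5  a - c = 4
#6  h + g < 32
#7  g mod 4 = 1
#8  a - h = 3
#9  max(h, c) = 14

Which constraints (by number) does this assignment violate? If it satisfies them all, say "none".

Constraints 2, 7 do not hold.

#1 5h + 3c = 5(14) + 3(13) = 109 — OK.
#2 c = 13 is odd — violated.
#3 g = 16 is even — OK.
#4 h + g + a = 14 + 16 + 17 = 47 — OK.
#5 a - c = 17 - 13 = 4 — OK.
#6 h + g = 14 + 16 = 30; 30 < 32 — OK.
#7 16 mod 4 = 0, not 1 — violated.
#8 a - h = 17 - 14 = 3 — OK.
#9 max(14, 13) = 14 — OK.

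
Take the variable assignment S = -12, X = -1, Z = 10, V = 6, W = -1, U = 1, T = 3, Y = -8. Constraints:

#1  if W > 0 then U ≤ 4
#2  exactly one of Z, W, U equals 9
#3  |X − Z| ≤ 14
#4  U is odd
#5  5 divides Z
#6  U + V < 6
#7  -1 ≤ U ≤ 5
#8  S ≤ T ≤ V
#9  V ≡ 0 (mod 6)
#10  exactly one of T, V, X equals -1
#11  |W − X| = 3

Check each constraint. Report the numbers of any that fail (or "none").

No — constraints 2, 6, and 11 are not satisfied.

#1 W = -1, not > 0; antecedent false, conditional vacuously true  true
#2 Z=10, W=-1, U=1; 0 of them equal 9, not exactly one  false
#3 |-1 − 10| = 11; 11 ≤ 14  true
#4 U = 1 is odd  true
#5 10 / 5 = 2, so 5 divides 10  true
#6 U + V = 1 + 6 = 7; 7 ≥ 6, bound 6 not met  false
#7 U = 1 lies in [-1, 5]  true
#8 values -12 ≤ 3 ≤ 6  true
#9 6 mod 6 = 0  true
#10 T=3, V=6, X=-1; 1 of them equals -1  true
#11 |-1 − (-1)| = 0, not 3  false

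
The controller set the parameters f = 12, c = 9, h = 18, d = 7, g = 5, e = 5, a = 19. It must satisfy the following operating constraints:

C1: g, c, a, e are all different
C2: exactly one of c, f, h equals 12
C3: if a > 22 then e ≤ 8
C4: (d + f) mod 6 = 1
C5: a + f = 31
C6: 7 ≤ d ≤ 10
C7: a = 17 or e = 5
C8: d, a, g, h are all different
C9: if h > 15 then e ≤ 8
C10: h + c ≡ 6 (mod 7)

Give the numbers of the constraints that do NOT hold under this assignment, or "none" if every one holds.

No — constraint 1 is not satisfied.

C1: g = e = 5, not all different  false
C2: c=9, f=12, h=18; 1 of them equals 12  true
C3: a = 19, not > 22; antecedent false, conditional vacuously true  true
C4: d + f = 19; 19 mod 6 = 1  true
C5: a + f = 19 + 12 = 31  true
C6: d = 7 lies in [7, 10]  true
C7: a = 19 ≠ 17, but e = 5 = 5 (second disjunct)  true
C8: values 7, 19, 5, 18 are pairwise distinct  true
C9: h = 18 > 15, so we need e ≤ 8; e = 5 ≤ 8  true
C10: h + c = 27; 27 mod 7 = 6  true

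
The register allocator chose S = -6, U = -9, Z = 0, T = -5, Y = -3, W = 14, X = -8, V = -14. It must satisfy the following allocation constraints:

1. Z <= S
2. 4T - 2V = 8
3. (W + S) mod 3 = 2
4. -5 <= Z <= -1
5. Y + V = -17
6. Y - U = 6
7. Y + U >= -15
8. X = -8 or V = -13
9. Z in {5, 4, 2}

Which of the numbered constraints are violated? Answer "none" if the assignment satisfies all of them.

1. Z = 0, S = -6; 0 > -6 (want ≤) — fails.
2. 4T - 2V = 4(-5) - 2(-14) = 8 — holds.
3. W + S = 8; 8 mod 3 = 2 — holds.
4. Z = 0 is outside [-5, -1] — fails.
5. Y + V = -3 + (-14) = -17 — holds.
6. Y - U = -3 - (-9) = 6 — holds.
7. Y + U = -3 + (-9) = -12; -12 ≥ -15 — holds.
8. X = -8 = -8 (first disjunct) — holds.
9. Z = 0 is not in {5, 4, 2} — fails.

No — constraints 1, 4, 9 are not satisfied.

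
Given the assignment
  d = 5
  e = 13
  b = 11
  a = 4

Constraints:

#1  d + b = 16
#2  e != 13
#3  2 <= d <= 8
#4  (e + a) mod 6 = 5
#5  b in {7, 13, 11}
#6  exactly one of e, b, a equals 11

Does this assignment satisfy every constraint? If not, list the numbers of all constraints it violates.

No — constraint 2 is not satisfied.

#1 d + b = 5 + 11 = 16 — holds.
#2 e = 13, but 13 is required to differ — fails.
#3 d = 5 lies in [2, 8] — holds.
#4 e + a = 17; 17 mod 6 = 5 — holds.
#5 b = 11 is in {7, 13, 11} — holds.
#6 e=13, b=11, a=4; 1 of them equals 11 — holds.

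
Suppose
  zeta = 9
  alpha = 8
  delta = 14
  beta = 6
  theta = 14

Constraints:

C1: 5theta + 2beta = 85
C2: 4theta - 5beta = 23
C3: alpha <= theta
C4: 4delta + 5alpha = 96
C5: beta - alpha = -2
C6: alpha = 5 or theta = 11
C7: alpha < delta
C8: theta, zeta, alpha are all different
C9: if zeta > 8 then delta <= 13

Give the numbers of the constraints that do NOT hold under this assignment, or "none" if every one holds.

Constraints 1, 2, 6, and 9 do not hold.

C1: 5theta + 2beta = 5(14) + 2(6) = 82, not 85  fails
C2: 4theta - 5beta = 4(14) - 5(6) = 26, not 23  fails
C3: alpha = 8, theta = 14; 8 ≤ 14  holds
C4: 4delta + 5alpha = 4(14) + 5(8) = 96  holds
C5: beta - alpha = 6 - 8 = -2  holds
C6: alpha = 8 ≠ 5 and theta = 14 ≠ 11; both disjuncts false  fails
C7: alpha = 8, delta = 14; 8 < 14  holds
C8: values 14, 9, 8 are pairwise distinct  holds
C9: zeta = 9 > 8, so we need delta ≤ 13; but delta = 14 > 13  fails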